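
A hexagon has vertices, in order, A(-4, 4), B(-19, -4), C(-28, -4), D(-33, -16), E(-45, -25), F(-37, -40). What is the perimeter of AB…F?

126

|AB| = √((-15)² + (-8)²) = √289 = 17
|BC| = √((-9)² + (0)²) = √81 = 9
|CD| = √((-5)² + (-12)²) = √169 = 13
|DE| = √((-12)² + (-9)²) = √225 = 15
|EF| = √((8)² + (-15)²) = √289 = 17
|FA| = √((33)² + (44)²) = √3025 = 55
Perimeter = 17 + 9 + 13 + 15 + 17 + 55 = 126.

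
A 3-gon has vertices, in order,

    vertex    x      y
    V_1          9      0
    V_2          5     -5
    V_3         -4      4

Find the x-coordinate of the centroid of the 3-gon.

Apply the shoelace (surveyor's) formula. First the cross-terms c_i = x_i·y_{i+1} − x_{i+1}·y_i:
  -45, 0, -36  ⇒  2A = -81, A = -40.5.
Then Σ (x_i + x_{i+1})·c_i = -810, so x̄ = -810 / (6·(-40.5)) = 10/3.

10/3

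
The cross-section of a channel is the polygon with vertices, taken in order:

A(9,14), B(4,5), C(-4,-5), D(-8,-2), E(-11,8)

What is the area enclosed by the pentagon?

177.5

A→B: (9)(5) − (4)(14) = -11
B→C: (4)(-5) − (-4)(5) = 0
C→D: (-4)(-2) − (-8)(-5) = -32
D→E: (-8)(8) − (-11)(-2) = -86
E→A: (-11)(14) − (9)(8) = -226
Σ = -355
Area = |Σ|/2 = 177.5.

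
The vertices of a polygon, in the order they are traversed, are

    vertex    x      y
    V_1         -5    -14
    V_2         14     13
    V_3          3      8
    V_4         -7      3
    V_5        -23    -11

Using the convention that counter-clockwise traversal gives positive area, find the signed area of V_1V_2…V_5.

341

Apply the shoelace formula: 2A = Σ (x_i·y_{i+1} − x_{i+1}·y_i), indices taken mod 5.
V_1→V_2: (-5)(13) − (14)(-14) = 131
V_2→V_3: (14)(8) − (3)(13) = 73
V_3→V_4: (3)(3) − (-7)(8) = 65
V_4→V_5: (-7)(-11) − (-23)(3) = 146
V_5→V_1: (-23)(-14) − (-5)(-11) = 267
Σ = 682
Signed area = Σ/2 = 341 (positive ⇒ counter-clockwise traversal).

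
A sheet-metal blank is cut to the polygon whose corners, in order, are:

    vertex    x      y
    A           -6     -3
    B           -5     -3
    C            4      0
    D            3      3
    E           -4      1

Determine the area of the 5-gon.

30

Apply Gauss's area formula: 2A = Σ (x_i·y_{i+1} − x_{i+1}·y_i), indices taken mod 5.
Σ = (3) + (12) + (12) + (15) + (18) = 60
Area = |Σ|/2 = 30.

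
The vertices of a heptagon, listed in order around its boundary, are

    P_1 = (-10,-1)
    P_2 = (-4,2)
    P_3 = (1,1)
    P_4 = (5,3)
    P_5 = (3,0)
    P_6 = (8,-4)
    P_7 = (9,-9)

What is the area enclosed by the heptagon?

Σ = (-24) + (-6) + (-2) + (-9) + (-12) + (-36) + (-99) = -188
Area = |Σ|/2 = 94.

94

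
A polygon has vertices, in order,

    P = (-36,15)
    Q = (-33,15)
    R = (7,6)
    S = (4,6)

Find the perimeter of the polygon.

88

|PQ| = √((3)² + (0)²) = √9 = 3
|QR| = √((40)² + (-9)²) = √1681 = 41
|RS| = √((-3)² + (0)²) = √9 = 3
|SP| = √((-40)² + (9)²) = √1681 = 41
Perimeter = 3 + 41 + 3 + 41 = 88.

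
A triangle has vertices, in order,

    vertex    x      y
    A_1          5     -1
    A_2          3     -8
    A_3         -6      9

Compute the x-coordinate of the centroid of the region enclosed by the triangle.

2/3

Apply Gauss's area formula. First the cross-terms c_i = x_i·y_{i+1} − x_{i+1}·y_i:
  -37, -21, -39  ⇒  2A = -97, A = -48.5.
Then Σ (x_i + x_{i+1})·c_i = -194, so x̄ = -194 / (6·(-48.5)) = 2/3.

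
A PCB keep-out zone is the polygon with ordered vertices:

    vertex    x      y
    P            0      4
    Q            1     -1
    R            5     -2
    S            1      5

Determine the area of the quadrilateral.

15

Cross-terms: -4, 3, 27, 4  ⇒  Σ = 30
Area = |Σ|/2 = 15.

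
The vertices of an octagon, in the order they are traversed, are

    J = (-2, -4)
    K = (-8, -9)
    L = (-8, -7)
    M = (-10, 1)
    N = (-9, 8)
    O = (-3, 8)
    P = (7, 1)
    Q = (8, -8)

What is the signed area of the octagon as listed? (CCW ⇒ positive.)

-199

Cross-terms: -14, -16, -78, -71, -48, -59, -64, -48  ⇒  Σ = -398
Signed area = Σ/2 = -199 (negative ⇒ clockwise traversal).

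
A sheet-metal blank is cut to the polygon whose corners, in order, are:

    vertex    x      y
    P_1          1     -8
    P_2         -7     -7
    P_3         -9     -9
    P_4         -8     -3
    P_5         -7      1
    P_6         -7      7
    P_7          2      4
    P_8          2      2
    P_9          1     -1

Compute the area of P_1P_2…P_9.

Cross-terms: -63, 0, -45, -29, -42, -42, -4, -4, -7  ⇒  Σ = -236
Area = |Σ|/2 = 118.

118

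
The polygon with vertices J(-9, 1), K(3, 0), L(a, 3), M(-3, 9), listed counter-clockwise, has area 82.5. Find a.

The doubled signed area Σ (x_i y_{i+1} − x_{i+1} y_i) is linear in a.
With a=0 it equals 93; the coefficient of a is 9 (from the two edges through L).
So 9·a + 93 = 2·82.5 = 165 ⇒ a = 8.

8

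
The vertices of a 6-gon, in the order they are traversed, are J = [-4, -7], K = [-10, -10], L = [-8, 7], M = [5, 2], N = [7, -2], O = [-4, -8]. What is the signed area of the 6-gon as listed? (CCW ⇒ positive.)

-161.5

J→K: (-4)(-10) − (-10)(-7) = -30
K→L: (-10)(7) − (-8)(-10) = -150
L→M: (-8)(2) − (5)(7) = -51
M→N: (5)(-2) − (7)(2) = -24
N→O: (7)(-8) − (-4)(-2) = -64
O→J: (-4)(-7) − (-4)(-8) = -4
Σ = -323
Signed area = Σ/2 = -161.5 (negative ⇒ clockwise traversal).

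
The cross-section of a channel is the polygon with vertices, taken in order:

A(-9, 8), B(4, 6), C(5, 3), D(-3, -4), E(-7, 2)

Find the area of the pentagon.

93.5

Apply Gauss's area formula: 2A = Σ (x_i·y_{i+1} − x_{i+1}·y_i), indices taken mod 5.
Σ = (-86) + (-18) + (-11) + (-34) + (-38) = -187
Area = |Σ|/2 = 93.5.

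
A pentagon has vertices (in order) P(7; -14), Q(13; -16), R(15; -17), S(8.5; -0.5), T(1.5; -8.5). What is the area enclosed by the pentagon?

96.5

Apply the shoelace formula: 2A = Σ (x_i·y_{i+1} − x_{i+1}·y_i), indices taken mod 5.
Cross-terms: 70, 19, 137, -71.5, 38.5  ⇒  Σ = 193
Area = |Σ|/2 = 96.5.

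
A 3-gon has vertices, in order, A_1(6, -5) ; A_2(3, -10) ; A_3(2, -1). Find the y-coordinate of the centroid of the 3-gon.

Apply the surveyor's formula. First the cross-terms c_i = x_i·y_{i+1} − x_{i+1}·y_i:
  -45, 17, -4  ⇒  2A = -32, A = -16.
Then Σ (y_i + y_{i+1})·c_i = 512, so ȳ = 512 / (6·(-16)) = -16/3.

-16/3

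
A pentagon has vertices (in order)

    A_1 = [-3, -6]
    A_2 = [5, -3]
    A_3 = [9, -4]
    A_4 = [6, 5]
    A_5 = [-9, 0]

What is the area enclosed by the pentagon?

Apply the surveyor's formula: 2A = Σ (x_i·y_{i+1} − x_{i+1}·y_i), indices taken mod 5.
Σ = (39) + (7) + (69) + (45) + (54) = 214
Area = |Σ|/2 = 107.

107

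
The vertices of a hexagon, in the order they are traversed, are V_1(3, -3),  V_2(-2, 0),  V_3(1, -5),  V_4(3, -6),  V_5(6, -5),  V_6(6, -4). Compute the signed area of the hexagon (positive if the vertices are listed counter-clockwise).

17

Apply the shoelace formula: 2A = Σ (x_i·y_{i+1} − x_{i+1}·y_i), indices taken mod 6.
Σ = (-6) + (10) + (9) + (21) + (6) + (-6) = 34
Signed area = Σ/2 = 17 (positive ⇒ counter-clockwise traversal).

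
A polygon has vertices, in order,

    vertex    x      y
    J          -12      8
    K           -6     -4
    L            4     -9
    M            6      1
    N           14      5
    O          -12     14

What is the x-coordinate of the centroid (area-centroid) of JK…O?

Apply Gauss's area formula. First the cross-terms c_i = x_i·y_{i+1} − x_{i+1}·y_i:
  96, 70, 58, 16, 256, 72  ⇒  2A = 568, A = 284.
Then Σ (x_i + x_{i+1})·c_i = -2184, so x̄ = -2184 / (6·284) = -91/71.

-91/71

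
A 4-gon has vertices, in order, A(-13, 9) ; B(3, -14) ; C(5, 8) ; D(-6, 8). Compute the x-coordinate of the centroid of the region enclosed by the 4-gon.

Apply the shoelace formula. First the cross-terms c_i = x_i·y_{i+1} − x_{i+1}·y_i:
  155, 94, 88, 50  ⇒  2A = 387, A = 193.5.
Then Σ (x_i + x_{i+1})·c_i = -1836, so x̄ = -1836 / (6·193.5) = -68/43.

-68/43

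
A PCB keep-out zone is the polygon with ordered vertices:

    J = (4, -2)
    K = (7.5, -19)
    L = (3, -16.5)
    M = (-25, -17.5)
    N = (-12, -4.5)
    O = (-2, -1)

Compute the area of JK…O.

339.625

Σ = (-61) + (-66.75) + (-465) + (-97.5) + (3) + (8) = -679.25
Area = |Σ|/2 = 339.625.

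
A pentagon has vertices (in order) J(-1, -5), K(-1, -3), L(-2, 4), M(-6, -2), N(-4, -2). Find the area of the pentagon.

19

Apply the surveyor's formula: 2A = Σ (x_i·y_{i+1} − x_{i+1}·y_i), indices taken mod 5.
J→K: (-1)(-3) − (-1)(-5) = -2
K→L: (-1)(4) − (-2)(-3) = -10
L→M: (-2)(-2) − (-6)(4) = 28
M→N: (-6)(-2) − (-4)(-2) = 4
N→J: (-4)(-5) − (-1)(-2) = 18
Σ = 38
Area = |Σ|/2 = 19.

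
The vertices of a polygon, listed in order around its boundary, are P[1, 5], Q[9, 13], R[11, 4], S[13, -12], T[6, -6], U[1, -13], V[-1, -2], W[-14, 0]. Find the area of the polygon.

257

Apply the shoelace (surveyor's) formula: 2A = Σ (x_i·y_{i+1} − x_{i+1}·y_i), indices taken mod 8.
Σ = (-32) + (-107) + (-184) + (-6) + (-72) + (-15) + (-28) + (-70) = -514
Area = |Σ|/2 = 257.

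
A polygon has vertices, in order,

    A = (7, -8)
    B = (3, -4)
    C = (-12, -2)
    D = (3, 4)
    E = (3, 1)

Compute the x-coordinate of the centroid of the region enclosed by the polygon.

-23/21

Apply the shoelace (surveyor's) formula. First the cross-terms c_i = x_i·y_{i+1} − x_{i+1}·y_i:
  -4, -54, -42, -9, -31  ⇒  2A = -140, A = -70.
Then Σ (x_i + x_{i+1})·c_i = 460, so x̄ = 460 / (6·(-70)) = -23/21.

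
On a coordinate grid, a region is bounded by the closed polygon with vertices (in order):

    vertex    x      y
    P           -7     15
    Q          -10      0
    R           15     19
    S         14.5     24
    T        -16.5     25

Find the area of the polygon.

Apply the shoelace (surveyor's) formula: 2A = Σ (x_i·y_{i+1} − x_{i+1}·y_i), indices taken mod 5.
Σ = (150) + (-190) + (84.5) + (758.5) + (-72.5) = 730.5
Area = |Σ|/2 = 365.25.

365.25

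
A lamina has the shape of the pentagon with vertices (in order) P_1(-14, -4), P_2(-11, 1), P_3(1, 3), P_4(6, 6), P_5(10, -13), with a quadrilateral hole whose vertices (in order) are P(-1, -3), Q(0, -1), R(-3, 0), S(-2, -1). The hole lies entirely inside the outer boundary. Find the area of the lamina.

Outer boundary:
Apply the shoelace formula: 2A = Σ (x_i·y_{i+1} − x_{i+1}·y_i), indices taken mod 5.
Cross-terms: -58, -34, -12, -138, -222  ⇒  Σ = -464
Area = |Σ|/2 = 232.
Hole:
Σ = (1) + (-3) + (3) + (5) = 6
Area = |Σ|/2 = 3.
Net area = 232 − 3 = 229.

229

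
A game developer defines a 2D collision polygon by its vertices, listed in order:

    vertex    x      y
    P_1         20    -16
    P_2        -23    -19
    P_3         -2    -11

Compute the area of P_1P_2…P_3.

Apply Gauss's area formula: 2A = Σ (x_i·y_{i+1} − x_{i+1}·y_i), indices taken mod 3.
Cross-terms: -748, 215, 252  ⇒  Σ = -281
Area = |Σ|/2 = 140.5.

140.5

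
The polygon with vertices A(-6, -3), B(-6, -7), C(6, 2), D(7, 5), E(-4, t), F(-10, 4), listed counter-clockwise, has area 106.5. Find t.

The doubled signed area Σ (x_i y_{i+1} − x_{i+1} y_i) is linear in t.
With t=0 it equals 128; the coefficient of t is 17 (from the two edges through E).
So 17·t + 128 = 2·106.5 = 213 ⇒ t = 5.

5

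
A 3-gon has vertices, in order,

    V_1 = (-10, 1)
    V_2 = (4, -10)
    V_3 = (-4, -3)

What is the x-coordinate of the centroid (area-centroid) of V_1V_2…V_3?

Apply the shoelace formula. First the cross-terms c_i = x_i·y_{i+1} − x_{i+1}·y_i:
  96, -52, -34  ⇒  2A = 10, A = 5.
Then Σ (x_i + x_{i+1})·c_i = -100, so x̄ = -100 / (6·5) = -10/3.

-10/3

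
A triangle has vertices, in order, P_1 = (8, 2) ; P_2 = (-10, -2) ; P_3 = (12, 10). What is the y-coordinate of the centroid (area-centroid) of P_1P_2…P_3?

Apply the shoelace formula. First the cross-terms c_i = x_i·y_{i+1} − x_{i+1}·y_i:
  4, -76, -56  ⇒  2A = -128, A = -64.
Then Σ (y_i + y_{i+1})·c_i = -1280, so ȳ = -1280 / (6·(-64)) = 10/3.

10/3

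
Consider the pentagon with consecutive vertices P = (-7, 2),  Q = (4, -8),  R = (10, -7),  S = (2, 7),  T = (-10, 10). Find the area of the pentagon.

162

Cross-terms: 48, 52, 84, 90, 50  ⇒  Σ = 324
Area = |Σ|/2 = 162.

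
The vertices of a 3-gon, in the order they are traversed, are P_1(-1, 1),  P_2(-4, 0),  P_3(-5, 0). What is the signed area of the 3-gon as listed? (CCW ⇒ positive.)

Σ = (4) + (0) + (-5) = -1
Signed area = Σ/2 = -0.5 (negative ⇒ clockwise traversal).

-0.5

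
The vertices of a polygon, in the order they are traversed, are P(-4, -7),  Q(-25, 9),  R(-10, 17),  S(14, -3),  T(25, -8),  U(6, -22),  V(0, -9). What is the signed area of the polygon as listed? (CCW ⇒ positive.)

-691.5

Apply the shoelace formula: 2A = Σ (x_i·y_{i+1} − x_{i+1}·y_i), indices taken mod 7.
Σ = (-211) + (-335) + (-208) + (-37) + (-502) + (-54) + (-36) = -1383
Signed area = Σ/2 = -691.5 (negative ⇒ clockwise traversal).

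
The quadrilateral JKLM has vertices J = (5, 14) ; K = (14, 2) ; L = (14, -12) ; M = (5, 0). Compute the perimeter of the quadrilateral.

|JK| = √((9)² + (-12)²) = √225 = 15
|KL| = √((0)² + (-14)²) = √196 = 14
|LM| = √((-9)² + (12)²) = √225 = 15
|MJ| = √((0)² + (14)²) = √196 = 14
Perimeter = 15 + 14 + 15 + 14 = 58.

58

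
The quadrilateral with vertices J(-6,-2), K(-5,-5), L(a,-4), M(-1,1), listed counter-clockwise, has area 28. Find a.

Write out the shoelace sum; only the two edges meeting at L involve a:
2·Area = [((-5)·(-4) − a·(-5)) + (a·1 − (-1)·(-4))] + 28
       = 6·a + 44 = 56
⇒ a = 2.

2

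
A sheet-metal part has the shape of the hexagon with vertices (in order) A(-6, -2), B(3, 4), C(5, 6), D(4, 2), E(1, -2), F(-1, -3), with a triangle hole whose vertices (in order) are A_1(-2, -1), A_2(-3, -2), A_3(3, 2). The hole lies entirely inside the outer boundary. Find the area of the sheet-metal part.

Outer boundary:
A→B: (-6)(4) − (3)(-2) = -18
B→C: (3)(6) − (5)(4) = -2
C→D: (5)(2) − (4)(6) = -14
D→E: (4)(-2) − (1)(2) = -10
E→F: (1)(-3) − (-1)(-2) = -5
F→A: (-1)(-2) − (-6)(-3) = -16
Σ = -65
Area = |Σ|/2 = 32.5.
Hole:
Apply the shoelace (surveyor's) formula: 2A = Σ (x_i·y_{i+1} − x_{i+1}·y_i), indices taken mod 3.
A_1→A_2: (-2)(-2) − (-3)(-1) = 1
A_2→A_3: (-3)(2) − (3)(-2) = 0
A_3→A_1: (3)(-1) − (-2)(2) = 1
Σ = 2
Area = |Σ|/2 = 1.
Net area = 32.5 − 1 = 31.5.

31.5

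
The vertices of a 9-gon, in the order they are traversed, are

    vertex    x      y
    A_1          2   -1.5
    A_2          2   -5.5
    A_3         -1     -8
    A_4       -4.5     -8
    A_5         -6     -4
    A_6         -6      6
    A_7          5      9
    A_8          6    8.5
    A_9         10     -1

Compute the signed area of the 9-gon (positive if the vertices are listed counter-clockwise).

Apply the shoelace (surveyor's) formula: 2A = Σ (x_i·y_{i+1} − x_{i+1}·y_i), indices taken mod 9.
Σ = (-8) + (-21.5) + (-28) + (-30) + (-60) + (-84) + (-11.5) + (-91) + (-13) = -347
Signed area = Σ/2 = -173.5 (negative ⇒ clockwise traversal).

-173.5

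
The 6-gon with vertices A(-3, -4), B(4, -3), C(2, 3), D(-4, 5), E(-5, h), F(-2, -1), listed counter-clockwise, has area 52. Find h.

Write out the shoelace sum; only the two edges meeting at E involve h:
2·Area = [((-4)·h − (-5)·5) + ((-5)·(-1) − (-2)·h)] + 70
       = -2·h + 100 = 104
⇒ h = -2.

-2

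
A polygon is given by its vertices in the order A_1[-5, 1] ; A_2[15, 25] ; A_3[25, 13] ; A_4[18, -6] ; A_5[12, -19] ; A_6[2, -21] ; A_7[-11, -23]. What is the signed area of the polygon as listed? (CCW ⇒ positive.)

-920.5

Apply Gauss's area formula: 2A = Σ (x_i·y_{i+1} − x_{i+1}·y_i), indices taken mod 7.
A_1→A_2: (-5)(25) − (15)(1) = -140
A_2→A_3: (15)(13) − (25)(25) = -430
A_3→A_4: (25)(-6) − (18)(13) = -384
A_4→A_5: (18)(-19) − (12)(-6) = -270
A_5→A_6: (12)(-21) − (2)(-19) = -214
A_6→A_7: (2)(-23) − (-11)(-21) = -277
A_7→A_1: (-11)(1) − (-5)(-23) = -126
Σ = -1841
Signed area = Σ/2 = -920.5 (negative ⇒ clockwise traversal).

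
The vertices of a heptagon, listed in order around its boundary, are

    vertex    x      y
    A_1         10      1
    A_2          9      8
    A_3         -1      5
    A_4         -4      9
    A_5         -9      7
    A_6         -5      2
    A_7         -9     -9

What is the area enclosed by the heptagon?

Apply Gauss's area formula: 2A = Σ (x_i·y_{i+1} − x_{i+1}·y_i), indices taken mod 7.
Σ = (71) + (53) + (11) + (53) + (17) + (63) + (81) = 349
Area = |Σ|/2 = 174.5.

174.5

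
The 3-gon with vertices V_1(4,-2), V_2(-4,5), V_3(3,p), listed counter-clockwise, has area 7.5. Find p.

The doubled signed area Σ (x_i y_{i+1} − x_{i+1} y_i) is linear in p.
With p=0 it equals -9; the coefficient of p is -8 (from the two edges through V_3).
So -8·p + -9 = 2·7.5 = 15 ⇒ p = -3.

-3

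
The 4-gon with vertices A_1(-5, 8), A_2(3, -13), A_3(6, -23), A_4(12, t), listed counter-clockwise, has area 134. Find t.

Write out the shoelace sum; only the two edges meeting at A_4 involve t:
2·Area = [(6·t − 12·(-23)) + (12·8 − (-5)·t)] + 50
       = 11·t + 422 = 268
⇒ t = -14.

-14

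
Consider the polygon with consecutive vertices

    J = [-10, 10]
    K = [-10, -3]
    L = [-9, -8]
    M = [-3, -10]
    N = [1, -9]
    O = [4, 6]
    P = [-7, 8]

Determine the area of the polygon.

Σ = (130) + (53) + (66) + (37) + (42) + (74) + (10) = 412
Area = |Σ|/2 = 206.

206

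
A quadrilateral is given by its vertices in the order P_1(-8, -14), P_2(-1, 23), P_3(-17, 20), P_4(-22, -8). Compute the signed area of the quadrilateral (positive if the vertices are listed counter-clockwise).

496.5

Apply Gauss's area formula: 2A = Σ (x_i·y_{i+1} − x_{i+1}·y_i), indices taken mod 4.
Σ = (-198) + (371) + (576) + (244) = 993
Signed area = Σ/2 = 496.5 (positive ⇒ counter-clockwise traversal).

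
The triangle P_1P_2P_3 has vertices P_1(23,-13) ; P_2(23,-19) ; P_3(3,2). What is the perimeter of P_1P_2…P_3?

|P_1P_2| = √((0)² + (-6)²) = √36 = 6
|P_2P_3| = √((-20)² + (21)²) = √841 = 29
|P_3P_1| = √((20)² + (-15)²) = √625 = 25
Perimeter = 6 + 29 + 25 = 60.

60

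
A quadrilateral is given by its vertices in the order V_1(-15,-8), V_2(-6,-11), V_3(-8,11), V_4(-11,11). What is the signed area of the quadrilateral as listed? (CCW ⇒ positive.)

124.5

Apply the shoelace formula: 2A = Σ (x_i·y_{i+1} − x_{i+1}·y_i), indices taken mod 4.
Σ = (117) + (-154) + (33) + (253) = 249
Signed area = Σ/2 = 124.5 (positive ⇒ counter-clockwise traversal).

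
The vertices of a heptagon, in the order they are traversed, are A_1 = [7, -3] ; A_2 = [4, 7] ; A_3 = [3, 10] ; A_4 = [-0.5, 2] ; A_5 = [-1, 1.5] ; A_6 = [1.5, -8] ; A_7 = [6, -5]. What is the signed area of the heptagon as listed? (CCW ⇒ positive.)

A_1→A_2: (7)(7) − (4)(-3) = 61
A_2→A_3: (4)(10) − (3)(7) = 19
A_3→A_4: (3)(2) − (-0.5)(10) = 11
A_4→A_5: (-0.5)(1.5) − (-1)(2) = 1.25
A_5→A_6: (-1)(-8) − (1.5)(1.5) = 5.75
A_6→A_7: (1.5)(-5) − (6)(-8) = 40.5
A_7→A_1: (6)(-3) − (7)(-5) = 17
Σ = 155.5
Signed area = Σ/2 = 77.75 (positive ⇒ counter-clockwise traversal).

77.75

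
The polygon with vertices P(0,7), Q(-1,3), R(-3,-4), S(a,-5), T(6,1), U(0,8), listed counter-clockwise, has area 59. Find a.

Write out the shoelace sum; only the two edges meeting at S involve a:
2·Area = [((-3)·(-5) − a·(-4)) + (a·1 − 6·(-5))] + 68
       = 5·a + 113 = 118
⇒ a = 1.

1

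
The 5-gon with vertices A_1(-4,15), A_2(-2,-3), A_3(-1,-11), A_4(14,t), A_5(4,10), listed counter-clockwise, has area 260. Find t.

The doubled signed area Σ (x_i y_{i+1} − x_{i+1} y_i) is linear in t.
With t=0 it equals 455; the coefficient of t is -5 (from the two edges through A_4).
So -5·t + 455 = 2·260 = 520 ⇒ t = -13.

-13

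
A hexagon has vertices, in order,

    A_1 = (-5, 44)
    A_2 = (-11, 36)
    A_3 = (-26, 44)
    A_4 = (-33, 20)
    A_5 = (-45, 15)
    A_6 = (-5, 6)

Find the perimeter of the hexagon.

|A_1A_2| = √((-6)² + (-8)²) = √100 = 10
|A_2A_3| = √((-15)² + (8)²) = √289 = 17
|A_3A_4| = √((-7)² + (-24)²) = √625 = 25
|A_4A_5| = √((-12)² + (-5)²) = √169 = 13
|A_5A_6| = √((40)² + (-9)²) = √1681 = 41
|A_6A_1| = √((0)² + (38)²) = √1444 = 38
Perimeter = 10 + 17 + 25 + 13 + 41 + 38 = 144.

144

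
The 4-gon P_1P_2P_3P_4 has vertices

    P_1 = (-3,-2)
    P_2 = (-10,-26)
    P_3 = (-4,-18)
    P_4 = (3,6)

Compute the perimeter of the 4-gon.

|P_1P_2| = √((-7)² + (-24)²) = √625 = 25
|P_2P_3| = √((6)² + (8)²) = √100 = 10
|P_3P_4| = √((7)² + (24)²) = √625 = 25
|P_4P_1| = √((-6)² + (-8)²) = √100 = 10
Perimeter = 25 + 10 + 25 + 10 = 70.

70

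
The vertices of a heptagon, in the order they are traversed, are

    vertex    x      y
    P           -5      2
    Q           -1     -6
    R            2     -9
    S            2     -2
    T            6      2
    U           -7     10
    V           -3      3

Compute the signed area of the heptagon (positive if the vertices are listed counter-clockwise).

P→Q: (-5)(-6) − (-1)(2) = 32
Q→R: (-1)(-9) − (2)(-6) = 21
R→S: (2)(-2) − (2)(-9) = 14
S→T: (2)(2) − (6)(-2) = 16
T→U: (6)(10) − (-7)(2) = 74
U→V: (-7)(3) − (-3)(10) = 9
V→P: (-3)(2) − (-5)(3) = 9
Σ = 175
Signed area = Σ/2 = 87.5 (positive ⇒ counter-clockwise traversal).

87.5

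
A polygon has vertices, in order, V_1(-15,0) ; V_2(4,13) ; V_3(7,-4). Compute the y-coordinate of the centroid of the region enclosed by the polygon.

Apply the shoelace formula. First the cross-terms c_i = x_i·y_{i+1} − x_{i+1}·y_i:
  -195, -107, -60  ⇒  2A = -362, A = -181.
Then Σ (y_i + y_{i+1})·c_i = -3258, so ȳ = -3258 / (6·(-181)) = 3.

3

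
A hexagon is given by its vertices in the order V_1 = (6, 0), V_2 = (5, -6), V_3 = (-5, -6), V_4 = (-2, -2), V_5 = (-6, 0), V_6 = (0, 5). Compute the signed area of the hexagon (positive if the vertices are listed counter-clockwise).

-85

V_1→V_2: (6)(-6) − (5)(0) = -36
V_2→V_3: (5)(-6) − (-5)(-6) = -60
V_3→V_4: (-5)(-2) − (-2)(-6) = -2
V_4→V_5: (-2)(0) − (-6)(-2) = -12
V_5→V_6: (-6)(5) − (0)(0) = -30
V_6→V_1: (0)(0) − (6)(5) = -30
Σ = -170
Signed area = Σ/2 = -85 (negative ⇒ clockwise traversal).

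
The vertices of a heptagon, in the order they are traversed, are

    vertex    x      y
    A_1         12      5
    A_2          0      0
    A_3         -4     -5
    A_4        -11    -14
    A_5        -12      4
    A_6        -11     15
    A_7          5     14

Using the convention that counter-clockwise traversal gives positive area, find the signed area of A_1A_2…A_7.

Apply the surveyor's formula: 2A = Σ (x_i·y_{i+1} − x_{i+1}·y_i), indices taken mod 7.
Cross-terms: 0, 0, 1, -212, -136, -229, -143  ⇒  Σ = -719
Signed area = Σ/2 = -359.5 (negative ⇒ clockwise traversal).

-359.5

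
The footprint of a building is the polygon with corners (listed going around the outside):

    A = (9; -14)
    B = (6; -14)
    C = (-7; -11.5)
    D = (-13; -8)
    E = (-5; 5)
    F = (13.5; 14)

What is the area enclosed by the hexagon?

Σ = (-42) + (-167) + (-93.5) + (-105) + (-137.5) + (-315) = -860
Area = |Σ|/2 = 430.

430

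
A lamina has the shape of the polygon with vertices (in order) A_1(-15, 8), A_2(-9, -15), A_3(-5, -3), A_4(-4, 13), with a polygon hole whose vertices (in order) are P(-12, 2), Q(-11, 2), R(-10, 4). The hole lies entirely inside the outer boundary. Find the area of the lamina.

166.5

Outer boundary:
Apply the shoelace formula: 2A = Σ (x_i·y_{i+1} − x_{i+1}·y_i), indices taken mod 4.
Σ = (297) + (-48) + (-77) + (163) = 335
Area = |Σ|/2 = 167.5.
Hole:
Apply the shoelace (surveyor's) formula: 2A = Σ (x_i·y_{i+1} − x_{i+1}·y_i), indices taken mod 3.
P→Q: (-12)(2) − (-11)(2) = -2
Q→R: (-11)(4) − (-10)(2) = -24
R→P: (-10)(2) − (-12)(4) = 28
Σ = 2
Area = |Σ|/2 = 1.
Net area = 167.5 − 1 = 166.5.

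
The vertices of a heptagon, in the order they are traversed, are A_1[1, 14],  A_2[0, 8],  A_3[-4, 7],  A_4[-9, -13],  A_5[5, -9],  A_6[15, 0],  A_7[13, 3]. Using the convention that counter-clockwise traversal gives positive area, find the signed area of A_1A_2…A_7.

330

Apply the surveyor's formula: 2A = Σ (x_i·y_{i+1} − x_{i+1}·y_i), indices taken mod 7.
Σ = (8) + (32) + (115) + (146) + (135) + (45) + (179) = 660
Signed area = Σ/2 = 330 (positive ⇒ counter-clockwise traversal).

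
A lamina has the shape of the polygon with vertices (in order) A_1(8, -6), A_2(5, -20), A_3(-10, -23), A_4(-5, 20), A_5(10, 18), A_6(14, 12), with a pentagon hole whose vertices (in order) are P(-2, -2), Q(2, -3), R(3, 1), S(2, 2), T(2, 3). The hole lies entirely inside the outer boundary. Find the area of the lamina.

Outer boundary:
Σ = (-130) + (-315) + (-315) + (-290) + (-132) + (-180) = -1362
Area = |Σ|/2 = 681.
Hole:
Cross-terms: 10, 11, 4, 2, 2  ⇒  Σ = 29
Area = |Σ|/2 = 14.5.
Net area = 681 − 14.5 = 666.5.

666.5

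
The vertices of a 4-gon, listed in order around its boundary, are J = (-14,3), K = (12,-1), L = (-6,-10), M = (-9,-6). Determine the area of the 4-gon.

Σ = (-22) + (-126) + (-54) + (-111) = -313
Area = |Σ|/2 = 156.5.

156.5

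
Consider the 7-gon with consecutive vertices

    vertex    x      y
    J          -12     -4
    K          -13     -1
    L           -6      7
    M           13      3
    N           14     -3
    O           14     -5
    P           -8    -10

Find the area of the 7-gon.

Cross-terms: -40, -97, -109, -81, -28, -180, -88  ⇒  Σ = -623
Area = |Σ|/2 = 311.5.

311.5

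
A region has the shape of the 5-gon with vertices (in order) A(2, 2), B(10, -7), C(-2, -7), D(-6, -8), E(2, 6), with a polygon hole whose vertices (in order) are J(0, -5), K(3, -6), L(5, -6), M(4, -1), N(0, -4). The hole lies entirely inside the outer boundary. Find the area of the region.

71

Outer boundary:
Cross-terms: -34, -84, -26, -20, -8  ⇒  Σ = -172
Area = |Σ|/2 = 86.
Hole:
Apply the shoelace formula: 2A = Σ (x_i·y_{i+1} − x_{i+1}·y_i), indices taken mod 5.
J→K: (0)(-6) − (3)(-5) = 15
K→L: (3)(-6) − (5)(-6) = 12
L→M: (5)(-1) − (4)(-6) = 19
M→N: (4)(-4) − (0)(-1) = -16
N→J: (0)(-5) − (0)(-4) = 0
Σ = 30
Area = |Σ|/2 = 15.
Net area = 86 − 15 = 71.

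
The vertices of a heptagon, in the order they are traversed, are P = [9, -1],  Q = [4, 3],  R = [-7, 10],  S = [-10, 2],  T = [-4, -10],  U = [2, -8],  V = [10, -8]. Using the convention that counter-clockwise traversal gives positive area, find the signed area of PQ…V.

Apply the surveyor's formula: 2A = Σ (x_i·y_{i+1} − x_{i+1}·y_i), indices taken mod 7.
Σ = (31) + (61) + (86) + (108) + (52) + (64) + (62) = 464
Signed area = Σ/2 = 232 (positive ⇒ counter-clockwise traversal).

232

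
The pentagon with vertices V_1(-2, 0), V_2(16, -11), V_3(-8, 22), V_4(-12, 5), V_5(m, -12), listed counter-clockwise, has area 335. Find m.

The doubled signed area Σ (x_i y_{i+1} − x_{i+1} y_i) is linear in m.
With m=0 it equals 630; the coefficient of m is -5 (from the two edges through V_5).
So -5·m + 630 = 2·335 = 670 ⇒ m = -8.

-8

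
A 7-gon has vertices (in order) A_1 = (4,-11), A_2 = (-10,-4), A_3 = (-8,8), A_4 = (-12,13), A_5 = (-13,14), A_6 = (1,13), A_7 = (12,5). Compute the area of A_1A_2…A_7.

Apply the surveyor's formula: 2A = Σ (x_i·y_{i+1} − x_{i+1}·y_i), indices taken mod 7.
Cross-terms: -126, -112, -8, 1, -183, -151, -152  ⇒  Σ = -731
Area = |Σ|/2 = 365.5.

365.5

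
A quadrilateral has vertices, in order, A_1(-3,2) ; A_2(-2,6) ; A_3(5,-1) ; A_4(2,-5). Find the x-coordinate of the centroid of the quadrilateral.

41/57

Apply Gauss's area formula. First the cross-terms c_i = x_i·y_{i+1} − x_{i+1}·y_i:
  -14, -28, -23, -11  ⇒  2A = -76, A = -38.
Then Σ (x_i + x_{i+1})·c_i = -164, so x̄ = -164 / (6·(-38)) = 41/57.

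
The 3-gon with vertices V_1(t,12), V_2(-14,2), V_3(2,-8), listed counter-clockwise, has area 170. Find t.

The doubled signed area Σ (x_i y_{i+1} − x_{i+1} y_i) is linear in t.
With t=0 it equals 300; the coefficient of t is 10 (from the two edges through V_1).
So 10·t + 300 = 2·170 = 340 ⇒ t = 4.

4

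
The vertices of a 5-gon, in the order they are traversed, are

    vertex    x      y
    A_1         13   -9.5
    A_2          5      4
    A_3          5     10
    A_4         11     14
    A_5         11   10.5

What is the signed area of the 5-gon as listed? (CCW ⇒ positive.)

-95

Σ = (99.5) + (30) + (-40) + (-38.5) + (-241) = -190
Signed area = Σ/2 = -95 (negative ⇒ clockwise traversal).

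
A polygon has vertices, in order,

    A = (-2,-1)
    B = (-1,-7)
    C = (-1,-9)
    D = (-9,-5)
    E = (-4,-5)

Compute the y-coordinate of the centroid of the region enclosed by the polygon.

Apply Gauss's area formula. First the cross-terms c_i = x_i·y_{i+1} − x_{i+1}·y_i:
  13, 2, -76, 25, -6  ⇒  2A = -42, A = -21.
Then Σ (y_i + y_{i+1})·c_i = 714, so ȳ = 714 / (6·(-21)) = -17/3.

-17/3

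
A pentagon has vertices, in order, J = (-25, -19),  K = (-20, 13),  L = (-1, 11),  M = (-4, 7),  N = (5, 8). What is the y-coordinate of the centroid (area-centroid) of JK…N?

8/9

Apply the shoelace formula. First the cross-terms c_i = x_i·y_{i+1} − x_{i+1}·y_i:
  -705, -207, 37, -67, 105  ⇒  2A = -837, A = -418.5.
Then Σ (y_i + y_{i+1})·c_i = -2232, so ȳ = -2232 / (6·(-418.5)) = 8/9.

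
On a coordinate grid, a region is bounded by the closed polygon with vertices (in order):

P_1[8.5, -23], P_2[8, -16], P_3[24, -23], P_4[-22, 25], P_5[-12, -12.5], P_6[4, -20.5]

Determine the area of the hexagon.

647.625

Apply the shoelace formula: 2A = Σ (x_i·y_{i+1} − x_{i+1}·y_i), indices taken mod 6.
Σ = (48) + (200) + (94) + (575) + (296) + (82.25) = 1295.25
Area = |Σ|/2 = 647.625.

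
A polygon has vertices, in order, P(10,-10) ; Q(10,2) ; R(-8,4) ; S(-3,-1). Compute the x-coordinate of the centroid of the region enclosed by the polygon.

Apply the shoelace (surveyor's) formula. First the cross-terms c_i = x_i·y_{i+1} − x_{i+1}·y_i:
  120, 56, 20, 40  ⇒  2A = 236, A = 118.
Then Σ (x_i + x_{i+1})·c_i = 2572, so x̄ = 2572 / (6·118) = 643/177.

643/177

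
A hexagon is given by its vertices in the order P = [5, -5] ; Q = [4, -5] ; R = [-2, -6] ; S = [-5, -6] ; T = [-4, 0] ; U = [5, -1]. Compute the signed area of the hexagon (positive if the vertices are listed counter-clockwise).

-48.5

Apply the shoelace (surveyor's) formula: 2A = Σ (x_i·y_{i+1} − x_{i+1}·y_i), indices taken mod 6.
Σ = (-5) + (-34) + (-18) + (-24) + (4) + (-20) = -97
Signed area = Σ/2 = -48.5 (negative ⇒ clockwise traversal).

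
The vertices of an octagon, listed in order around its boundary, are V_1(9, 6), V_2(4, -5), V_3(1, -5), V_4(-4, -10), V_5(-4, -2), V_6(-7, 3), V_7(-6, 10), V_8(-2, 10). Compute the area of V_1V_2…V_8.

Apply Gauss's area formula: 2A = Σ (x_i·y_{i+1} − x_{i+1}·y_i), indices taken mod 8.
V_1→V_2: (9)(-5) − (4)(6) = -69
V_2→V_3: (4)(-5) − (1)(-5) = -15
V_3→V_4: (1)(-10) − (-4)(-5) = -30
V_4→V_5: (-4)(-2) − (-4)(-10) = -32
V_5→V_6: (-4)(3) − (-7)(-2) = -26
V_6→V_7: (-7)(10) − (-6)(3) = -52
V_7→V_8: (-6)(10) − (-2)(10) = -40
V_8→V_1: (-2)(6) − (9)(10) = -102
Σ = -366
Area = |Σ|/2 = 183.

183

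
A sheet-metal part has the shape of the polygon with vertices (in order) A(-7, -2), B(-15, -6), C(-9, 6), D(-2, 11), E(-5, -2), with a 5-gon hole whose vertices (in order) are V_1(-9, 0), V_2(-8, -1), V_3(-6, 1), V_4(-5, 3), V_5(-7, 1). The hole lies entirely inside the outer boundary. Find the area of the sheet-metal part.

78.5

Outer boundary:
Apply the shoelace (surveyor's) formula: 2A = Σ (x_i·y_{i+1} − x_{i+1}·y_i), indices taken mod 5.
Cross-terms: 12, -144, -87, 59, -4  ⇒  Σ = -164
Area = |Σ|/2 = 82.
Hole:
Cross-terms: 9, -14, -13, 16, 9  ⇒  Σ = 7
Area = |Σ|/2 = 3.5.
Net area = 82 − 3.5 = 78.5.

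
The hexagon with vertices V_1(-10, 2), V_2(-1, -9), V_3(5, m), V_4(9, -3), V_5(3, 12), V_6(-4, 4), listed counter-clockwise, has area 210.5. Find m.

-9

The doubled signed area Σ (x_i y_{i+1} − x_{i+1} y_i) is linear in m.
With m=0 it equals 331; the coefficient of m is -10 (from the two edges through V_3).
So -10·m + 331 = 2·210.5 = 421 ⇒ m = -9.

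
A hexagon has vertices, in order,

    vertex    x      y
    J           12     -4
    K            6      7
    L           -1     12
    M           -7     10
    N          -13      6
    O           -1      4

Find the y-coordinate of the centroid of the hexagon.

1467/259

Apply Gauss's area formula. First the cross-terms c_i = x_i·y_{i+1} − x_{i+1}·y_i:
  108, 79, 74, 88, -46, -44  ⇒  2A = 259, A = 129.5.
Then Σ (y_i + y_{i+1})·c_i = 4401, so ȳ = 4401 / (6·129.5) = 1467/259.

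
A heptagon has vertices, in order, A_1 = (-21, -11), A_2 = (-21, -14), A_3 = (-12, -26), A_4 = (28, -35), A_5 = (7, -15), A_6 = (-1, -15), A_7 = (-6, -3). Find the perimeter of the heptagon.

|A_1A_2| = √((0)² + (-3)²) = √9 = 3
|A_2A_3| = √((9)² + (-12)²) = √225 = 15
|A_3A_4| = √((40)² + (-9)²) = √1681 = 41
|A_4A_5| = √((-21)² + (20)²) = √841 = 29
|A_5A_6| = √((-8)² + (0)²) = √64 = 8
|A_6A_7| = √((-5)² + (12)²) = √169 = 13
|A_7A_1| = √((-15)² + (-8)²) = √289 = 17
Perimeter = 3 + 15 + 41 + 29 + 8 + 13 + 17 = 126.

126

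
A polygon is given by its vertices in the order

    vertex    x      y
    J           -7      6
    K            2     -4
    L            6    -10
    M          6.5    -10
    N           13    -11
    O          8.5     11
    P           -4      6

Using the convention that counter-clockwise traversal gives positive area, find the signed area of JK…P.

Apply the shoelace formula: 2A = Σ (x_i·y_{i+1} − x_{i+1}·y_i), indices taken mod 7.
Σ = (16) + (4) + (5) + (58.5) + (236.5) + (95) + (18) = 433
Signed area = Σ/2 = 216.5 (positive ⇒ counter-clockwise traversal).

216.5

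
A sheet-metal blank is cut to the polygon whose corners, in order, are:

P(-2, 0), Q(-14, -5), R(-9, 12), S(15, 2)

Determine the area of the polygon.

198.5

Cross-terms: 10, -213, -198, 4  ⇒  Σ = -397
Area = |Σ|/2 = 198.5.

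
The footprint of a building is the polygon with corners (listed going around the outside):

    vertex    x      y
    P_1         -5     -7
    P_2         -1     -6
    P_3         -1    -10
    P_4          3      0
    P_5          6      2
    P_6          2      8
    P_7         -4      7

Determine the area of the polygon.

108

Σ = (23) + (4) + (30) + (6) + (44) + (46) + (63) = 216
Area = |Σ|/2 = 108.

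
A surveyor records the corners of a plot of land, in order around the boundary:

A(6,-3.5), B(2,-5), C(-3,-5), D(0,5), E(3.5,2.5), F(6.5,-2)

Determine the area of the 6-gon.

Apply the shoelace (surveyor's) formula: 2A = Σ (x_i·y_{i+1} − x_{i+1}·y_i), indices taken mod 6.
Cross-terms: -23, -25, -15, -17.5, -23.25, -10.75  ⇒  Σ = -114.5
Area = |Σ|/2 = 57.25.

57.25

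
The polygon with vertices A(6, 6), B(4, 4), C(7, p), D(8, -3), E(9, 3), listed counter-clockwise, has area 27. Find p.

The doubled signed area Σ (x_i y_{i+1} − x_{i+1} y_i) is linear in p.
With p=0 it equals 38; the coefficient of p is -4 (from the two edges through C).
So -4·p + 38 = 2·27 = 54 ⇒ p = -4.

-4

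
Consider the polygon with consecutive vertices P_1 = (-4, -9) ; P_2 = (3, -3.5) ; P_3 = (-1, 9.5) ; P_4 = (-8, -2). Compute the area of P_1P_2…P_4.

Apply Gauss's area formula: 2A = Σ (x_i·y_{i+1} − x_{i+1}·y_i), indices taken mod 4.
Σ = (41) + (25) + (78) + (64) = 208
Area = |Σ|/2 = 104.

104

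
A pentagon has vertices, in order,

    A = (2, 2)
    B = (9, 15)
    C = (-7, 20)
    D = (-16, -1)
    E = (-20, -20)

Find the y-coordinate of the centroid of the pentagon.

841/231

Apply the shoelace formula. First the cross-terms c_i = x_i·y_{i+1} − x_{i+1}·y_i:
  12, 285, 327, 300, 0  ⇒  2A = 924, A = 462.
Then Σ (y_i + y_{i+1})·c_i = 10092, so ȳ = 10092 / (6·462) = 841/231.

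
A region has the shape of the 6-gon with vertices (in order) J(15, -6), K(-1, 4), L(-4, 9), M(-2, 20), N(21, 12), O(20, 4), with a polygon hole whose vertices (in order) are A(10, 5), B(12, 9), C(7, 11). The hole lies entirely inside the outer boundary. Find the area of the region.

378.5

Outer boundary:
Apply the surveyor's formula: 2A = Σ (x_i·y_{i+1} − x_{i+1}·y_i), indices taken mod 6.
Σ = (54) + (7) + (-62) + (-444) + (-156) + (-180) = -781
Area = |Σ|/2 = 390.5.
Hole:
Σ = (30) + (69) + (-75) = 24
Area = |Σ|/2 = 12.
Net area = 390.5 − 12 = 378.5.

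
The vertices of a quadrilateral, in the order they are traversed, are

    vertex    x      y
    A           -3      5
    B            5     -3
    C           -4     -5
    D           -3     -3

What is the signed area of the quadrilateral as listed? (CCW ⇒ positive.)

Apply Gauss's area formula: 2A = Σ (x_i·y_{i+1} − x_{i+1}·y_i), indices taken mod 4.
A→B: (-3)(-3) − (5)(5) = -16
B→C: (5)(-5) − (-4)(-3) = -37
C→D: (-4)(-3) − (-3)(-5) = -3
D→A: (-3)(5) − (-3)(-3) = -24
Σ = -80
Signed area = Σ/2 = -40 (negative ⇒ clockwise traversal).

-40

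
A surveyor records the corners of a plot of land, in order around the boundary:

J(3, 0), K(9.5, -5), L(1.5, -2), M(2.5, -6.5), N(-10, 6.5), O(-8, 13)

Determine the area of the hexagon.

98.5

Apply the shoelace formula: 2A = Σ (x_i·y_{i+1} − x_{i+1}·y_i), indices taken mod 6.
Σ = (-15) + (-11.5) + (-4.75) + (-48.75) + (-78) + (-39) = -197
Area = |Σ|/2 = 98.5.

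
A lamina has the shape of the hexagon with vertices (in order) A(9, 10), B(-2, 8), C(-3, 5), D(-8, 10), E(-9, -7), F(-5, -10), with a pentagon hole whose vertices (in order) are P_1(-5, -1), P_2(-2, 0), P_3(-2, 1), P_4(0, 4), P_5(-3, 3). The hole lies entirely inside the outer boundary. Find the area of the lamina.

169.5

Outer boundary:
A→B: (9)(8) − (-2)(10) = 92
B→C: (-2)(5) − (-3)(8) = 14
C→D: (-3)(10) − (-8)(5) = 10
D→E: (-8)(-7) − (-9)(10) = 146
E→F: (-9)(-10) − (-5)(-7) = 55
F→A: (-5)(10) − (9)(-10) = 40
Σ = 357
Area = |Σ|/2 = 178.5.
Hole:
Apply the shoelace (surveyor's) formula: 2A = Σ (x_i·y_{i+1} − x_{i+1}·y_i), indices taken mod 5.
P_1→P_2: (-5)(0) − (-2)(-1) = -2
P_2→P_3: (-2)(1) − (-2)(0) = -2
P_3→P_4: (-2)(4) − (0)(1) = -8
P_4→P_5: (0)(3) − (-3)(4) = 12
P_5→P_1: (-3)(-1) − (-5)(3) = 18
Σ = 18
Area = |Σ|/2 = 9.
Net area = 178.5 − 9 = 169.5.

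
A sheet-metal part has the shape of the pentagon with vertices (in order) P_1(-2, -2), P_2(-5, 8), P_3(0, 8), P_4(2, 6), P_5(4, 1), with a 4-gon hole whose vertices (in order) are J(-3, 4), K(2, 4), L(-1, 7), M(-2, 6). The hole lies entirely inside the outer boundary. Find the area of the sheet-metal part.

47

Outer boundary:
Σ = (-26) + (-40) + (-16) + (-22) + (-6) = -110
Area = |Σ|/2 = 55.
Hole:
Apply the surveyor's formula: 2A = Σ (x_i·y_{i+1} − x_{i+1}·y_i), indices taken mod 4.
Σ = (-20) + (18) + (8) + (10) = 16
Area = |Σ|/2 = 8.
Net area = 55 − 8 = 47.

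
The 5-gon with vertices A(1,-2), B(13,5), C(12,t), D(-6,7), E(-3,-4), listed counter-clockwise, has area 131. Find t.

Write out the shoelace sum; only the two edges meeting at C involve t:
2·Area = [(13·t − 12·5) + (12·7 − (-6)·t)] + 86
       = 19·t + 110 = 262
⇒ t = 8.

8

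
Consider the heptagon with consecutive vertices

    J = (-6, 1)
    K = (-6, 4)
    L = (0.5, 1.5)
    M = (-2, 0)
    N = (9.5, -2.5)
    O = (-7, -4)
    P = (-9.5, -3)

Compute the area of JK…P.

J→K: (-6)(4) − (-6)(1) = -18
K→L: (-6)(1.5) − (0.5)(4) = -11
L→M: (0.5)(0) − (-2)(1.5) = 3
M→N: (-2)(-2.5) − (9.5)(0) = 5
N→O: (9.5)(-4) − (-7)(-2.5) = -55.5
O→P: (-7)(-3) − (-9.5)(-4) = -17
P→J: (-9.5)(1) − (-6)(-3) = -27.5
Σ = -121
Area = |Σ|/2 = 60.5.

60.5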